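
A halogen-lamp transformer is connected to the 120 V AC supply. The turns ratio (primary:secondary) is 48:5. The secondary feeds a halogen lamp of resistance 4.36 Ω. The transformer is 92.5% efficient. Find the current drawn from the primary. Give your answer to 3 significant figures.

I_p ≈ 0.323 A

V_s = 120 × 5/48 = 12.500 V.
I_s = V_s/R = 12.500/4.36 = 2.8670 A.
P_out = V_s I_s = 12.500 × 2.8670 = 35.837 W.
P_in = P_out/η = 35.837/0.925 = 38.743 W.
I_p = P_in/V_p = 38.743/120 = 0.323 A.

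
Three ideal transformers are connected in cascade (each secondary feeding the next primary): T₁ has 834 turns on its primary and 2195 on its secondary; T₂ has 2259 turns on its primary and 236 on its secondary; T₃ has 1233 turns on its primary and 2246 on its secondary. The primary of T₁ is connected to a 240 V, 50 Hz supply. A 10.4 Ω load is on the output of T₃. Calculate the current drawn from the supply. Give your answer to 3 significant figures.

After T₁: V = 240.00 × 2195/834 = 631.65 V.
After T₂: V = 631.65 × 236/2259 = 65.990 V.
After T₃: V = 65.990 × 2246/1233 = 120.20 V.
I_load = 120.20/10.4 = 11.558 A, so P_out = 120.20 × 11.558 = 1389.3 W.
All ideal ⇒ P_in = P_out, so I_supply = 1389.3/240 = 5.79 A.

I_supply ≈ 5.79 A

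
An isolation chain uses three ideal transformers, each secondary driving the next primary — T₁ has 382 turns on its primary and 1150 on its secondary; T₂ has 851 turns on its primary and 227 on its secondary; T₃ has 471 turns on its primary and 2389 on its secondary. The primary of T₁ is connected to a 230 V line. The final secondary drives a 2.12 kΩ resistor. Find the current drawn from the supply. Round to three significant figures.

I_supply ≈ 1.80 A

Secondary of T₁: V = 230.00 × 1150/382 = 692.41 V.
Secondary of T₂: V = 692.41 × 227/851 = 184.70 V.
Secondary of T₃: V = 184.70 × 2389/471 = 936.82 V.
I_load = 936.82/2120 = 0.44189 A, so P_out = 936.82 × 0.44189 = 413.97 W.
All ideal ⇒ P_in = P_out, so I_supply = 413.97/230 = 1.80 A.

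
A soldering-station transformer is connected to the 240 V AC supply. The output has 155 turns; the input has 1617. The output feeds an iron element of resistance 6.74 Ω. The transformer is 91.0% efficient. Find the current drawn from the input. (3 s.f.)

I_in ≈ 0.360 A

V_out = 240 × 155/1617 = 23.006 V.
I_out = V_out/R = 23.006/6.74 = 3.4133 A.
P_out = V_out I_out = 23.006 × 3.4133 = 78.525 W.
P_in = P_out/η = 78.525/0.910 = 86.291 W.
I_in = P_in/V_in = 86.291/240 = 0.360 A.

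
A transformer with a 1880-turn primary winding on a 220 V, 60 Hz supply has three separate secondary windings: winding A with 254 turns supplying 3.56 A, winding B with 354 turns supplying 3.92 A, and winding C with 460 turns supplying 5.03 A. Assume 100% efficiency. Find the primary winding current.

I_p ≈ 2.45 A

V_A = 220 × 254/1880 = 29.723 V; V_B = 220 × 354/1880 = 41.426 V; V_C = 220 × 460/1880 = 53.830 V.
P_out = V_A I_A + V_B I_B + V_C I_C = 29.723×3.56 + 41.426×3.92 + 53.830×5.03 = 105.82 + 162.39 + 270.76 = 538.97 W.
Ideal ⇒ P_in = P_out, so I_p = P_out/V_p = 538.97/220 = 2.45 A.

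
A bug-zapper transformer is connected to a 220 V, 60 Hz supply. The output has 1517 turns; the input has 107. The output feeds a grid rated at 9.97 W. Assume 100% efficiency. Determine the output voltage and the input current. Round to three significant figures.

V_out ≈ 3120 V, I_in ≈ 0.0453 A

V_out = V_in × N_out/N_in = 220 × 1517/107 = 3119.1 V.
I_out = P/V_out = 9.97/3119.1 = 0.0031965 A.
I_in = I_out × N_out/N_in = 0.0031965 × 1517/107 = 0.0453 A.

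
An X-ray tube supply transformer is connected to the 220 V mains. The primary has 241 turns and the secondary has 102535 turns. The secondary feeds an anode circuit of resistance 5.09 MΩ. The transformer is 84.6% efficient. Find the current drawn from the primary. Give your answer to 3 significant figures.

V_s = 220 × 102535/241 = 93600 V.
I_s = V_s/R = 93600/(5.09×10^6) = 0.018389 A.
P_out = V_s I_s = 93600 × 0.018389 = 1721.2 W.
P_in = P_out/η = 1721.2/0.846 = 2034.5 W.
I_p = P_in/V_p = 2034.5/220 = 9.25 A.

I_p ≈ 9.25 A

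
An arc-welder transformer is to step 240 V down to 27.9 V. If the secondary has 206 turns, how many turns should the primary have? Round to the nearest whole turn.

N_p/N_s = V_p/V_s, so N_p = 206 × 240/27.9 = 1772.0 ≈ 1772 turns.

N_p = 1772 turns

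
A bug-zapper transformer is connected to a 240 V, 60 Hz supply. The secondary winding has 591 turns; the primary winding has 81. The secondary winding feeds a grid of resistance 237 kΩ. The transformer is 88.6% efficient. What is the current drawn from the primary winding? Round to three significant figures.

I_p ≈ 0.0608 A

V_s = 240 × 591/81 = 1751.1 V.
I_s = V_s/R = 1751.1/237000 = 0.0073887 A.
P_out = V_s I_s = 1751.1 × 0.0073887 = 12.938 W.
P_in = P_out/η = 12.938/0.886 = 14.603 W.
I_p = P_in/V_p = 14.603/240 = 0.0608 A.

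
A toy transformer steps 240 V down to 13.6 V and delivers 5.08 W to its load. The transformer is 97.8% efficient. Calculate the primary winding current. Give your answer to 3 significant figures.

I_p ≈ 0.0216 A

P_in = P_out/η = 5.08/0.978 = 5.1943 W.
I_p = P_in/V_p = 5.1943/240 = 0.0216 A.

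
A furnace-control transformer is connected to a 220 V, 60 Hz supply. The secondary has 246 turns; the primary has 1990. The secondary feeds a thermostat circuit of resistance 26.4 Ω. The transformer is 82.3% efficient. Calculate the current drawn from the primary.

V_s = 220 × 246/1990 = 27.196 V.
I_s = V_s/R = 27.196/26.4 = 1.0302 A.
P_out = V_s I_s = 27.196 × 1.0302 = 28.016 W.
P_in = P_out/η = 28.016/0.823 = 34.041 W.
I_p = P_in/V_p = 34.041/220 = 0.155 A.

I_p ≈ 0.155 A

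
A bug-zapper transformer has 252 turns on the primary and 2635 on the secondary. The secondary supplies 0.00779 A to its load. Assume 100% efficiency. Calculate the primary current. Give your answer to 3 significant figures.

For an ideal transformer I_p/I_s = N_s/N_p, so I_p = 0.00779 × 2635/252 = 0.0815 A.

I_p ≈ 0.0815 A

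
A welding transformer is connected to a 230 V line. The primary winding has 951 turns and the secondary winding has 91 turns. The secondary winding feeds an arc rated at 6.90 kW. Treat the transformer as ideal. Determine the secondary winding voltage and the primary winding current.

V_s = V_p × N_s/N_p = 230 × 91/951 = 22.008 V.
I_s = P/V_s = 6900/22.008 = 313.52 A.
I_p = I_s × N_s/N_p = 313.52 × 91/951 = 30.0 A.

V_s ≈ 22.0 V, I_p ≈ 30.0 A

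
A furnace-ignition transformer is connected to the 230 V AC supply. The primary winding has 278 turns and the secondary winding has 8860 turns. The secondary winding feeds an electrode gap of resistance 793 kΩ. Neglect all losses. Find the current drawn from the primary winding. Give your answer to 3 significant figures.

V_s = V_p × N_s/N_p = 230 × 8860/278 = 7330.2 V.
I_s = V_s/R = 7330.2/793000 = 0.0092437 A.
For an ideal transformer I_p N_p = I_s N_s, so I_p = 0.0092437 × 8860/278 = 0.295 A.

I_p ≈ 0.295 A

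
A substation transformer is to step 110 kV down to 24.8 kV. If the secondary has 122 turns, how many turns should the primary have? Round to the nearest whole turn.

N_p/N_s = V_p/V_s, so N_p = 122 × 110000/24800 = 541.1 ≈ 541 turns.

N_p = 541 turns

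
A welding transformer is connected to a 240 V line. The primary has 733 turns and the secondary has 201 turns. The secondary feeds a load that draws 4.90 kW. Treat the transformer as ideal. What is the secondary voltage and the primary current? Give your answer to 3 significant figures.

V_s = V_p × N_s/N_p = 240 × 201/733 = 65.812 V.
I_s = P/V_s = 4900/65.812 = 74.455 A.
I_p = I_s × N_s/N_p = 74.455 × 201/733 = 20.4 A.

V_s ≈ 65.8 V, I_p ≈ 20.4 A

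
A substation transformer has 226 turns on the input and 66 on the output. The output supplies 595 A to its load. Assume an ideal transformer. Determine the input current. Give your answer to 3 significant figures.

For an ideal transformer I_in/I_out = N_out/N_in, so I_in = 595 × 66/226 = 174 A.

I_in ≈ 174 A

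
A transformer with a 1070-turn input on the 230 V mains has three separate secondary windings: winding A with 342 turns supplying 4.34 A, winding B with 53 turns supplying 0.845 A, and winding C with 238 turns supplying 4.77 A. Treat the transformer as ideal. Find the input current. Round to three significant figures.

V_A = 230 × 342/1070 = 73.514 V; V_B = 230 × 53/1070 = 11.393 V; V_C = 230 × 238/1070 = 51.159 V.
P_out = V_A I_A + V_B I_B + V_C I_C = 73.514×4.34 + 11.393×0.845 + 51.159×4.77 = 319.05 + 9.6267 + 244.03 = 572.71 W.
Ideal ⇒ P_in = P_out, so I_in = P_out/V_in = 572.71/230 = 2.49 A.

I_in ≈ 2.49 A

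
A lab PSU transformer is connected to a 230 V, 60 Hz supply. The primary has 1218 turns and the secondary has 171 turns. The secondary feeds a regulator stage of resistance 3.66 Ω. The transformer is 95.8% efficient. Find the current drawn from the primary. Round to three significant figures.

I_p ≈ 1.29 A

V_s = 230 × 171/1218 = 32.291 V.
I_s = V_s/R = 32.291/3.66 = 8.8226 A.
P_out = V_s I_s = 32.291 × 8.8226 = 284.89 W.
P_in = P_out/η = 284.89/0.958 = 297.38 W.
I_p = P_in/V_p = 297.38/230 = 1.29 A.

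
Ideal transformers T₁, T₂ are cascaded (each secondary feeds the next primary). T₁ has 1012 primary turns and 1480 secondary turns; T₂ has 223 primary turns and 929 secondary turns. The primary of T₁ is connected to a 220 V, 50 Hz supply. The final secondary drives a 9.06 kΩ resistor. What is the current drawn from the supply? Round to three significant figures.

I_supply ≈ 0.901 A

After T₁: V = 220.00 × 1480/1012 = 321.74 V.
After T₂: V = 321.74 × 929/223 = 1340.3 V.
I_load = 1340.3/9060 = 0.14794 A, so P_out = 1340.3 × 0.14794 = 198.29 W.
All ideal ⇒ P_in = P_out, so I_supply = 198.29/220 = 0.901 A.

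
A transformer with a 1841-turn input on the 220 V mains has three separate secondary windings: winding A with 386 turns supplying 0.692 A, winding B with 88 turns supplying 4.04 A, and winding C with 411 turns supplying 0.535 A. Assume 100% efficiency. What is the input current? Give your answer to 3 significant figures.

V_A = 220 × 386/1841 = 46.127 V; V_B = 220 × 88/1841 = 10.516 V; V_C = 220 × 411/1841 = 49.115 V.
P_out = V_A I_A + V_B I_B + V_C I_C = 46.127×0.692 + 10.516×4.04 + 49.115×0.535 = 31.920 + 42.485 + 26.276 = 100.68 W.
Ideal ⇒ P_in = P_out, so I_in = P_out/V_in = 100.68/220 = 0.458 A.

I_in ≈ 0.458 A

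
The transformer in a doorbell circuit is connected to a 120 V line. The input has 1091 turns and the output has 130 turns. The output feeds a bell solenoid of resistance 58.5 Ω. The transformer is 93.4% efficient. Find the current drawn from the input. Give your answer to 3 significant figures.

I_in ≈ 0.0312 A

V_out = 120 × 130/1091 = 14.299 V.
I_out = V_out/R = 14.299/58.5 = 0.24442 A.
P_out = V_out I_out = 14.299 × 0.24442 = 3.4950 W.
P_in = P_out/η = 3.4950/0.934 = 3.7419 W.
I_in = P_in/V_in = 3.7419/120 = 0.0312 A.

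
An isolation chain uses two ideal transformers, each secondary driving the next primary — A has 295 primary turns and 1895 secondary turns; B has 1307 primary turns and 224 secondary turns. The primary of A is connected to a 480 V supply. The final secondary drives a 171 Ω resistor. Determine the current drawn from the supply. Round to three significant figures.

I_supply ≈ 3.40 A

After A: V = 480.00 × 1895/295 = 3083.4 V.
After B: V = 3083.4 × 224/1307 = 528.45 V.
I_load = 528.45/171 = 3.0903 A, so P_out = 528.45 × 3.0903 = 1633.1 W.
All ideal ⇒ P_in = P_out, so I_supply = 1633.1/480 = 3.40 A.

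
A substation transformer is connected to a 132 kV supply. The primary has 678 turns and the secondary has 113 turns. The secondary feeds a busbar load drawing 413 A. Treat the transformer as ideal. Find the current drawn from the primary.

For an ideal transformer I_p N_p = I_s N_s, so I_p = 413 × 113/678 = 68.8 A.

I_p ≈ 68.8 A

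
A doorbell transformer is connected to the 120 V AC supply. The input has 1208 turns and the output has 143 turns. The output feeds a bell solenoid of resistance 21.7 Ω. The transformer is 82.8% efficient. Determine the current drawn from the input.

I_in ≈ 0.0936 A

V_out = 120 × 143/1208 = 14.205 V.
I_out = V_out/R = 14.205/21.7 = 0.65462 A.
P_out = V_out I_out = 14.205 × 0.65462 = 9.2991 W.
P_in = P_out/η = 9.2991/0.828 = 11.231 W.
I_in = P_in/V_in = 11.231/120 = 0.0936 A.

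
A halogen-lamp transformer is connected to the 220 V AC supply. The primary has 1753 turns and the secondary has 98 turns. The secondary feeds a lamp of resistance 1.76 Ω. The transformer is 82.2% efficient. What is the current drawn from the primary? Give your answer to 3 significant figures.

I_p ≈ 0.475 A

V_s = 220 × 98/1753 = 12.299 V.
I_s = V_s/R = 12.299/1.76 = 6.9880 A.
P_out = V_s I_s = 12.299 × 6.9880 = 85.945 W.
P_in = P_out/η = 85.945/0.822 = 104.56 W.
I_p = P_in/V_p = 104.56/220 = 0.475 A.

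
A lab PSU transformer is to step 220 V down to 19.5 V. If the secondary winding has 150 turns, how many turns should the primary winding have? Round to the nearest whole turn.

N_p/N_s = V_p/V_s, so N_p = 150 × 220/19.5 = 1692.3 ≈ 1692 turns.

N_p = 1692 turns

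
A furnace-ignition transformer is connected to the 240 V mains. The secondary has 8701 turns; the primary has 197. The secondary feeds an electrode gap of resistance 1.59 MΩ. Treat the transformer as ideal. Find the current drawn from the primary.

V_s = V_p × N_s/N_p = 240 × 8701/197 = 10600 V.
I_s = V_s/R = 10600/(1.59×10^6) = 0.0066668 A.
For an ideal transformer I_p N_p = I_s N_s, so I_p = 0.0066668 × 8701/197 = 0.294 A.

I_p ≈ 0.294 A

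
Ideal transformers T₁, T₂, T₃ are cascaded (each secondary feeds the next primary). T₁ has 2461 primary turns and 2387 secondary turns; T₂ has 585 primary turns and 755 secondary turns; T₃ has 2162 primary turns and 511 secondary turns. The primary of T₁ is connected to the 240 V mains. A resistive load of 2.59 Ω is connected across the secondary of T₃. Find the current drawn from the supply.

I_supply ≈ 8.11 A

Secondary of T₁: V = 240.00 × 2387/2461 = 232.78 V.
Secondary of T₂: V = 232.78 × 755/585 = 300.43 V.
Secondary of T₃: V = 300.43 × 511/2162 = 71.008 V.
I_load = 71.008/2.59 = 27.416 A, so P_out = 71.008 × 27.416 = 1946.8 W.
All ideal ⇒ P_in = P_out, so I_supply = 1946.8/240 = 8.11 A.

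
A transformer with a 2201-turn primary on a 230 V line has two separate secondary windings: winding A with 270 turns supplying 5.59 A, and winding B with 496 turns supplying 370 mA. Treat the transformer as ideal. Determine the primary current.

V_A = 230 × 270/2201 = 28.214 V; V_B = 230 × 496/2201 = 51.831 V.
P_out = V_A I_A + V_B I_B = 28.214×5.59 + 51.831×0.370 = 157.72 + 19.177 = 176.90 W.
Ideal ⇒ P_in = P_out, so I_p = P_out/V_p = 176.90/230 = 0.769 A.

I_p ≈ 0.769 A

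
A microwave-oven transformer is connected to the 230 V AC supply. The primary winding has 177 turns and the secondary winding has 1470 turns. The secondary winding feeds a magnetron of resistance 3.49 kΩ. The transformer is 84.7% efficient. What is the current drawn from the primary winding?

V_s = 230 × 1470/177 = 1910.2 V.
I_s = V_s/R = 1910.2/3490 = 0.54733 A.
P_out = V_s I_s = 1910.2 × 0.54733 = 1045.5 W.
P_in = P_out/η = 1045.5/0.847 = 1234.3 W.
I_p = P_in/V_p = 1234.3/230 = 5.37 A.

I_p ≈ 5.37 A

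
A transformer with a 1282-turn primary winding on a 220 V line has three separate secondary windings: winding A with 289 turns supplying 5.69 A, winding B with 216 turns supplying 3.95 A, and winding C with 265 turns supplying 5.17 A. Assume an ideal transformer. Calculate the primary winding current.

V_A = 220 × 289/1282 = 49.594 V; V_B = 220 × 216/1282 = 37.067 V; V_C = 220 × 265/1282 = 45.476 V.
P_out = V_A I_A + V_B I_B + V_C I_C = 49.594×5.69 + 37.067×3.95 + 45.476×5.17 = 282.19 + 146.41 + 235.11 = 663.72 W.
Ideal ⇒ P_in = P_out, so I_p = P_out/V_p = 663.72/220 = 3.02 A.

I_p ≈ 3.02 A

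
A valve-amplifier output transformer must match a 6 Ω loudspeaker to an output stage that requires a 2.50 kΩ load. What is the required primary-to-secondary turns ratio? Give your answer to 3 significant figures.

N_p/N_s ≈ 20.4

Z_p/Z_s = (N_p/N_s)², so N_p/N_s = √(2500/6) = √417 = 20.4.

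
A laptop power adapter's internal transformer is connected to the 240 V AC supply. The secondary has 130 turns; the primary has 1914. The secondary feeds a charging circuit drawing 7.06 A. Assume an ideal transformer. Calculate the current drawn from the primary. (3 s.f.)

For an ideal transformer I_p N_p = I_s N_s, so I_p = 7.06 × 130/1914 = 0.480 A.

I_p ≈ 0.480 A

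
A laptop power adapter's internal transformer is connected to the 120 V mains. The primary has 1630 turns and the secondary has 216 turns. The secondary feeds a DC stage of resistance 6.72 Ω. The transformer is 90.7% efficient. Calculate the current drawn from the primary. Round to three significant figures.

V_s = 120 × 216/1630 = 15.902 V.
I_s = V_s/R = 15.902/6.72 = 2.3663 A.
P_out = V_s I_s = 15.902 × 2.3663 = 37.629 W.
P_in = P_out/η = 37.629/0.907 = 41.488 W.
I_p = P_in/V_p = 41.488/120 = 0.346 A.

I_p ≈ 0.346 A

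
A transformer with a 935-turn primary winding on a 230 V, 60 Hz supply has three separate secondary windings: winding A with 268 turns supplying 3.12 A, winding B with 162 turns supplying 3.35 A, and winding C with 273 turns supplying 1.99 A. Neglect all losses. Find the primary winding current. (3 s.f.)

V_A = 230 × 268/935 = 65.925 V; V_B = 230 × 162/935 = 39.850 V; V_C = 230 × 273/935 = 67.155 V.
P_out = V_A I_A + V_B I_B + V_C I_C = 65.925×3.12 + 39.850×3.35 + 67.155×1.99 = 205.69 + 133.50 + 133.64 = 472.82 W.
Ideal ⇒ P_in = P_out, so I_p = P_out/V_p = 472.82/230 = 2.06 A.

I_p ≈ 2.06 A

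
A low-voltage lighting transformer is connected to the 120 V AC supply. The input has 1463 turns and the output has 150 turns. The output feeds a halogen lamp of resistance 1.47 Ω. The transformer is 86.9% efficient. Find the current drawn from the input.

V_out = 120 × 150/1463 = 12.303 V.
I_out = V_out/R = 12.303/1.47 = 8.3697 A.
P_out = V_out I_out = 12.303 × 8.3697 = 102.98 W.
P_in = P_out/η = 102.98/0.869 = 118.50 W.
I_in = P_in/V_in = 118.50/120 = 0.988 A.

I_in ≈ 0.988 A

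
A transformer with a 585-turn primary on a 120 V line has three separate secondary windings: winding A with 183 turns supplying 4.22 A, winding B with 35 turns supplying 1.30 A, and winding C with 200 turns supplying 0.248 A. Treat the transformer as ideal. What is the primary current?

I_p ≈ 1.48 A

V_A = 120 × 183/585 = 37.538 V; V_B = 120 × 35/585 = 7.1795 V; V_C = 120 × 200/585 = 41.026 V.
P_out = V_A I_A + V_B I_B + V_C I_C = 37.538×4.22 + 7.1795×1.30 + 41.026×0.248 = 158.41 + 9.3333 + 10.174 = 177.92 W.
Ideal ⇒ P_in = P_out, so I_p = P_out/V_p = 177.92/120 = 1.48 A.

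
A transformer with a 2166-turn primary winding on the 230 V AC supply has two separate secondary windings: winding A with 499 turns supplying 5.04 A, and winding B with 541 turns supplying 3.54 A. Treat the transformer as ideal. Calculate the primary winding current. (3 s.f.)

I_p ≈ 2.05 A

V_A = 230 × 499/2166 = 52.987 V; V_B = 230 × 541/2166 = 57.447 V.
P_out = V_A I_A + V_B I_B = 52.987×5.04 + 57.447×3.54 = 267.05 + 203.36 = 470.42 W.
Ideal ⇒ P_in = P_out, so I_p = P_out/V_p = 470.42/230 = 2.05 A.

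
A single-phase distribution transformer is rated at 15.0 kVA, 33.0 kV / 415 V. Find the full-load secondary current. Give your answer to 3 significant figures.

I_s = S/V_s = 15000/415 = 36.1 A.

I_s ≈ 36.1 A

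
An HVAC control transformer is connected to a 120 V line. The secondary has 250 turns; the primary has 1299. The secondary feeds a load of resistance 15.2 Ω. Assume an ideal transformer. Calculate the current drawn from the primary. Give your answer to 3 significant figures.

I_p ≈ 0.292 A

V_s = V_p × N_s/N_p = 120 × 250/1299 = 23.095 V.
I_s = V_s/R = 23.095/15.2 = 1.5194 A.
For an ideal transformer I_p N_p = I_s N_s, so I_p = 1.5194 × 250/1299 = 0.292 A.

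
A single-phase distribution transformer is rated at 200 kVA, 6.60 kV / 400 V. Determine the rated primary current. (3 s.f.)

I_p ≈ 30.3 A

I_p = S/V_p = 200000/6600 = 30.3 A.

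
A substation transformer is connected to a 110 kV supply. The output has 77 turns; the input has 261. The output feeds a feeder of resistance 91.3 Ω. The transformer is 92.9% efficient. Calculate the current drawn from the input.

I_in ≈ 113 A

V_out = 110000 × 77/261 = 32452 V.
I_out = V_out/R = 32452/91.3 = 355.44 A.
P_out = V_out I_out = 32452 × 355.44 = 1.1535×10^7 W.
P_in = P_out/η = 1.1535×10^7/0.929 = 1.2417×10^7 W.
I_in = P_in/V_in = 1.2417×10^7/110000 = 113 A.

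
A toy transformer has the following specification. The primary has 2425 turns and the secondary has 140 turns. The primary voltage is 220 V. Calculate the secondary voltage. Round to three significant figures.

V_s ≈ 12.7 V

V_s/V_p = N_s/N_p, so V_s = 220 × 140/2425 = 12.7 V.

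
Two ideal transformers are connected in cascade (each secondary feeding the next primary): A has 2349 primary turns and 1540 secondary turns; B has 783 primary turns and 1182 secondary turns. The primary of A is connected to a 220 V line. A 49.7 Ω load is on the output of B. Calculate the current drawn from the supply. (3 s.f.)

After A: V = 220.00 × 1540/2349 = 144.23 V.
After B: V = 144.23 × 1182/783 = 217.73 V.
I_load = 217.73/49.7 = 4.3809 A, so P_out = 217.73 × 4.3809 = 953.84 W.
All ideal ⇒ P_in = P_out, so I_supply = 953.84/220 = 4.34 A.

I_supply ≈ 4.34 A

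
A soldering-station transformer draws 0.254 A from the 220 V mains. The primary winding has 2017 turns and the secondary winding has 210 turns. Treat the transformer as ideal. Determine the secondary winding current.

I_s/I_p = N_p/N_s, so I_s = 0.254 × 2017/210 = 2.44 A.

I_s ≈ 2.44 A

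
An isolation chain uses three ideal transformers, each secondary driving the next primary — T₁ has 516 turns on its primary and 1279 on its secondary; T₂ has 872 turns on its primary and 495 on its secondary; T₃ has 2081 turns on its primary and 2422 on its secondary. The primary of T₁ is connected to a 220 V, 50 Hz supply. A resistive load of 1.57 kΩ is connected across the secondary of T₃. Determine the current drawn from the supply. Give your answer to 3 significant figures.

I_supply ≈ 0.376 A

After T₁: V = 220.00 × 1279/516 = 545.31 V.
After T₂: V = 545.31 × 495/872 = 309.55 V.
After T₃: V = 309.55 × 2422/2081 = 360.28 V.
I_load = 360.28/1570 = 0.22947 A, so P_out = 360.28 × 0.22947 = 82.674 W.
All ideal ⇒ P_in = P_out, so I_supply = 82.674/220 = 0.376 A.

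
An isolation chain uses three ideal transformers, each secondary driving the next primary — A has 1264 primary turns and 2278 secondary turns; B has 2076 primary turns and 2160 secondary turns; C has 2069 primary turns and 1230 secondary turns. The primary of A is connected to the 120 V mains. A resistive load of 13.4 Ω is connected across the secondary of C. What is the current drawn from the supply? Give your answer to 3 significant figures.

I_supply ≈ 11.1 A

After A: V = 120.00 × 2278/1264 = 216.27 V.
After B: V = 216.27 × 2160/2076 = 225.02 V.
After C: V = 225.02 × 1230/2069 = 133.77 V.
I_load = 133.77/13.4 = 9.9828 A, so P_out = 133.77 × 9.9828 = 1335.4 W.
All ideal ⇒ P_in = P_out, so I_supply = 1335.4/120 = 11.1 A.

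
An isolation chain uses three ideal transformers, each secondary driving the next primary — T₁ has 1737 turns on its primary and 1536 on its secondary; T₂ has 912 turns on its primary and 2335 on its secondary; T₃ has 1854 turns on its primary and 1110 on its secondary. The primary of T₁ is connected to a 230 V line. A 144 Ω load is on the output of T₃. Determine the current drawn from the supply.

Secondary of T₁: V = 230.00 × 1536/1737 = 203.39 V.
Secondary of T₂: V = 203.39 × 2335/912 = 520.73 V.
Secondary of T₃: V = 520.73 × 1110/1854 = 311.76 V.
I_load = 311.76/144 = 2.1650 A, so P_out = 311.76 × 2.1650 = 674.97 W.
All ideal ⇒ P_in = P_out, so I_supply = 674.97/230 = 2.93 A.

I_supply ≈ 2.93 A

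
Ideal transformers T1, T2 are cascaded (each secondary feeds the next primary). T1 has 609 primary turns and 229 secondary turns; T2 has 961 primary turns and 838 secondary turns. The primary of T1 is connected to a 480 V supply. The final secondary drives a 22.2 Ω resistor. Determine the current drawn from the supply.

I_supply ≈ 2.32 A

After T1: V = 480.00 × 229/609 = 180.49 V.
After T2: V = 180.49 × 838/961 = 157.39 V.
I_load = 157.39/22.2 = 7.0897 A, so P_out = 157.39 × 7.0897 = 1115.9 W.
All ideal ⇒ P_in = P_out, so I_supply = 1115.9/480 = 2.32 A.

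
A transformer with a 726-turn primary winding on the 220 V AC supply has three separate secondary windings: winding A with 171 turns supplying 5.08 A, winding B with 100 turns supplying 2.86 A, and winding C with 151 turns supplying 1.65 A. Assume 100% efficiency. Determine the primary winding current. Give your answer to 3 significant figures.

I_p ≈ 1.93 A

V_A = 220 × 171/726 = 51.818 V; V_B = 220 × 100/726 = 30.303 V; V_C = 220 × 151/726 = 45.758 V.
P_out = V_A I_A + V_B I_B + V_C I_C = 51.818×5.08 + 30.303×2.86 + 45.758×1.65 = 263.24 + 86.667 + 75.500 = 425.40 W.
Ideal ⇒ P_in = P_out, so I_p = P_out/V_p = 425.40/220 = 1.93 A.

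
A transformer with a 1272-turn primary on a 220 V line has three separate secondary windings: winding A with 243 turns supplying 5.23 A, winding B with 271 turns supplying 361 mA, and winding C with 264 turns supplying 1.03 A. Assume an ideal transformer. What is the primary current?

V_A = 220 × 243/1272 = 42.028 V; V_B = 220 × 271/1272 = 46.871 V; V_C = 220 × 264/1272 = 45.660 V.
P_out = V_A I_A + V_B I_B + V_C I_C = 42.028×5.23 + 46.871×0.361 + 45.660×1.03 = 219.81 + 16.920 + 47.030 = 283.76 W.
Ideal ⇒ P_in = P_out, so I_p = P_out/V_p = 283.76/220 = 1.29 A.

I_p ≈ 1.29 A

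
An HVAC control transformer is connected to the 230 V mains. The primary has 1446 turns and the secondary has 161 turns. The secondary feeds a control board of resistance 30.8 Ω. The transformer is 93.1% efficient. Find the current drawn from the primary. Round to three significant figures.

V_s = 230 × 161/1446 = 25.609 V.
I_s = V_s/R = 25.609/30.8 = 0.83145 A.
P_out = V_s I_s = 25.609 × 0.83145 = 21.292 W.
P_in = P_out/η = 21.292/0.931 = 22.870 W.
I_p = P_in/V_p = 22.870/230 = 0.0994 A.

I_p ≈ 0.0994 A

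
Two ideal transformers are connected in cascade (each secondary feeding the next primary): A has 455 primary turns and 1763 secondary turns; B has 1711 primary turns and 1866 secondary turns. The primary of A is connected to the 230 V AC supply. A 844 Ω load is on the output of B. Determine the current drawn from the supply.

Secondary of A: V = 230.00 × 1763/455 = 891.19 V.
Secondary of B: V = 891.19 × 1866/1711 = 971.92 V.
I_load = 971.92/844 = 1.1516 A, so P_out = 971.92 × 1.1516 = 1119.2 W.
All ideal ⇒ P_in = P_out, so I_supply = 1119.2/230 = 4.87 A.

I_supply ≈ 4.87 A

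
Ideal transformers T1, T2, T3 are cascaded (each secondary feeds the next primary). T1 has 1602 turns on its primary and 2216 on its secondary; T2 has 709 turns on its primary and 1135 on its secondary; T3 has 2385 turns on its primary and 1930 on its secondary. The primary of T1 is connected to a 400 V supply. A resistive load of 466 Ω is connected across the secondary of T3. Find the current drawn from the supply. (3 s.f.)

Secondary of T1: V = 400.00 × 2216/1602 = 553.31 V.
Secondary of T2: V = 553.31 × 1135/709 = 885.76 V.
Secondary of T3: V = 885.76 × 1930/2385 = 716.78 V.
I_load = 716.78/466 = 1.5382 A, so P_out = 716.78 × 1.5382 = 1102.5 W.
All ideal ⇒ P_in = P_out, so I_supply = 1102.5/400 = 2.76 A.

I_supply ≈ 2.76 A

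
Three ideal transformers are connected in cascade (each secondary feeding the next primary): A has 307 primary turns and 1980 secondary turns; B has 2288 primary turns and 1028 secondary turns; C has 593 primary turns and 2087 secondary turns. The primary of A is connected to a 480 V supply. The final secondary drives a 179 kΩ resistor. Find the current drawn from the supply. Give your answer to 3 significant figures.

I_supply ≈ 0.279 A

Secondary of A: V = 480.00 × 1980/307 = 3095.8 V.
Secondary of B: V = 3095.8 × 1028/2288 = 1390.9 V.
Secondary of C: V = 1390.9 × 2087/593 = 4895.2 V.
I_load = 4895.2/179000 = 0.027348 A, so P_out = 4895.2 × 0.027348 = 133.87 W.
All ideal ⇒ P_in = P_out, so I_supply = 133.87/480 = 0.279 A.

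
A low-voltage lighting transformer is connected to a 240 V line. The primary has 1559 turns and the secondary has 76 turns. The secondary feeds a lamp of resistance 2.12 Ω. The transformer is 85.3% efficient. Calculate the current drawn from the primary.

I_p ≈ 0.315 A

V_s = 240 × 76/1559 = 11.700 V.
I_s = V_s/R = 11.700/2.12 = 5.5188 A.
P_out = V_s I_s = 11.700 × 5.5188 = 64.569 W.
P_in = P_out/η = 64.569/0.853 = 75.696 W.
I_p = P_in/V_p = 75.696/240 = 0.315 A.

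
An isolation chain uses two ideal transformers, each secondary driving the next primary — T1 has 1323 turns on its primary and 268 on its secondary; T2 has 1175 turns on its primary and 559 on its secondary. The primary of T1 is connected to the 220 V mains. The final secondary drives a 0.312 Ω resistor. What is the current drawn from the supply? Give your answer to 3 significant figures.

I_supply ≈ 6.55 A

After T1: V = 220.00 × 268/1323 = 44.565 V.
After T2: V = 44.565 × 559/1175 = 21.202 V.
I_load = 21.202/0.312 = 67.954 A, so P_out = 21.202 × 67.954 = 1440.7 W.
All ideal ⇒ P_in = P_out, so I_supply = 1440.7/220 = 6.55 A.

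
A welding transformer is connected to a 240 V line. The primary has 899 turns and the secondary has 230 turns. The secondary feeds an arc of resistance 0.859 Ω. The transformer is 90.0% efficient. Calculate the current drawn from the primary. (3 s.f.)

I_p ≈ 20.3 A

V_s = 240 × 230/899 = 61.402 V.
I_s = V_s/R = 61.402/0.859 = 71.480 A.
P_out = V_s I_s = 61.402 × 71.480 = 4389.0 W.
P_in = P_out/η = 4389.0/0.900 = 4876.7 W.
I_p = P_in/V_p = 4876.7/240 = 20.3 A.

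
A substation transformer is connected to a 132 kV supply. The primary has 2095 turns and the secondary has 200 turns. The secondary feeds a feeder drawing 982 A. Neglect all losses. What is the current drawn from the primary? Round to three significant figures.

For an ideal transformer I_p N_p = I_s N_s, so I_p = 982 × 200/2095 = 93.7 A.

I_p ≈ 93.7 A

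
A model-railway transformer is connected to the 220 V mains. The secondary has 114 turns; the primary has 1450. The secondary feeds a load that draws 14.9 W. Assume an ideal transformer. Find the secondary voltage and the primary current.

V_s ≈ 17.3 V, I_p ≈ 0.0677 A

V_s = V_p × N_s/N_p = 220 × 114/1450 = 17.297 V.
I_s = P/V_s = 14.9/17.297 = 0.86144 A.
I_p = I_s × N_s/N_p = 0.86144 × 114/1450 = 0.0677 A.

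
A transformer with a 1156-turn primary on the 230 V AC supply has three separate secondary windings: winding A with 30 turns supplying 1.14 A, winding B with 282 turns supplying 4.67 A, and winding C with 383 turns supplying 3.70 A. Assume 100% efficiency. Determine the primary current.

I_p ≈ 2.39 A

V_A = 230 × 30/1156 = 5.9689 V; V_B = 230 × 282/1156 = 56.107 V; V_C = 230 × 383/1156 = 76.202 V.
P_out = V_A I_A + V_B I_B + V_C I_C = 5.9689×1.14 + 56.107×4.67 + 76.202×3.70 = 6.8045 + 262.02 + 281.95 = 550.77 W.
Ideal ⇒ P_in = P_out, so I_p = P_out/V_p = 550.77/230 = 2.39 A.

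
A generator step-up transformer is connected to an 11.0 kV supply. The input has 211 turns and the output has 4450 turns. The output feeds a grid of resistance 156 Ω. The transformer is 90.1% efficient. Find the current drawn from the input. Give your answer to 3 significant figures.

V_out = 11000 × 4450/211 = 231990 V.
I_out = V_out/R = 231990/156 = 1487.1 A.
P_out = V_out I_out = 231990 × 1487.1 = 3.4500×10^8 W.
P_in = P_out/η = 3.4500×10^8/0.901 = 3.8291×10^8 W.
I_in = P_in/V_in = 3.8291×10^8/11000 = 34800 A.

I_in ≈ 34800 A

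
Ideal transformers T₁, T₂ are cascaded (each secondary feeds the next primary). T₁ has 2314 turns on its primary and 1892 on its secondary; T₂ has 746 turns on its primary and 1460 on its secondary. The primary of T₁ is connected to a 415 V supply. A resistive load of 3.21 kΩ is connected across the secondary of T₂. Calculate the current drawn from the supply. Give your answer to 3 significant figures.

I_supply ≈ 0.331 A

After T₁: V = 415.00 × 1892/2314 = 339.32 V.
After T₂: V = 339.32 × 1460/746 = 664.08 V.
I_load = 664.08/3210 = 0.20688 A, so P_out = 664.08 × 0.20688 = 137.38 W.
All ideal ⇒ P_in = P_out, so I_supply = 137.38/415 = 0.331 A.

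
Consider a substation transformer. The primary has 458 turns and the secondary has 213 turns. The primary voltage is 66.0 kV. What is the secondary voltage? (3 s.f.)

V_s/V_p = N_s/N_p, so V_s = 66000 × 213/458 = 30700 V.

V_s ≈ 30700 V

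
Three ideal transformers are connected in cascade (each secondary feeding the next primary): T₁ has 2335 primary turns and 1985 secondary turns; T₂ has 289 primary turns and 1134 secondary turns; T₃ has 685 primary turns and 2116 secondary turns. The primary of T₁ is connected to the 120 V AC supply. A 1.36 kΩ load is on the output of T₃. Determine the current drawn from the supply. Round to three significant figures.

I_supply ≈ 9.37 A

Secondary of T₁: V = 120.00 × 1985/2335 = 102.01 V.
Secondary of T₂: V = 102.01 × 1134/289 = 400.29 V.
Secondary of T₃: V = 400.29 × 2116/685 = 1236.5 V.
I_load = 1236.5/1360 = 0.90919 A, so P_out = 1236.5 × 0.90919 = 1124.2 W.
All ideal ⇒ P_in = P_out, so I_supply = 1124.2/120 = 9.37 A.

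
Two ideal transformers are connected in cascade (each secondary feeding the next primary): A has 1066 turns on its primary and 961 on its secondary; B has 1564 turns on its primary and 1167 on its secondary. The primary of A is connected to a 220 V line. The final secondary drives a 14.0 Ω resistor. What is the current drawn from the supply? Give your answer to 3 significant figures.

Secondary of A: V = 220.00 × 961/1066 = 198.33 V.
Secondary of B: V = 198.33 × 1167/1564 = 147.99 V.
I_load = 147.99/14.0 = 10.570 A, so P_out = 147.99 × 10.570 = 1564.3 W.
All ideal ⇒ P_in = P_out, so I_supply = 1564.3/220 = 7.11 A.

I_supply ≈ 7.11 A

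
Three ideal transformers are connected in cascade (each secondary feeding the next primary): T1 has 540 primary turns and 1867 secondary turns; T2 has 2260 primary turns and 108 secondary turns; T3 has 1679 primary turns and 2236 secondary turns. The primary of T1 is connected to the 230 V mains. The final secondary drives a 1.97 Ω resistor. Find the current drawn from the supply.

I_supply ≈ 5.65 A

After T1: V = 230.00 × 1867/540 = 795.20 V.
After T2: V = 795.20 × 108/2260 = 38.001 V.
After T3: V = 38.001 × 2236/1679 = 50.607 V.
I_load = 50.607/1.97 = 25.689 A, so P_out = 50.607 × 25.689 = 1300.1 W.
All ideal ⇒ P_in = P_out, so I_supply = 1300.1/230 = 5.65 A.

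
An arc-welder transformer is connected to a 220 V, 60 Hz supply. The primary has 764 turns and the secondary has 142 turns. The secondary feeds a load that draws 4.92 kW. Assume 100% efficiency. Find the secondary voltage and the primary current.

V_s = V_p × N_s/N_p = 220 × 142/764 = 40.890 V.
I_s = P/V_s = 4920/40.890 = 120.32 A.
I_p = I_s × N_s/N_p = 120.32 × 142/764 = 22.4 A.

V_s ≈ 40.9 V, I_p ≈ 22.4 A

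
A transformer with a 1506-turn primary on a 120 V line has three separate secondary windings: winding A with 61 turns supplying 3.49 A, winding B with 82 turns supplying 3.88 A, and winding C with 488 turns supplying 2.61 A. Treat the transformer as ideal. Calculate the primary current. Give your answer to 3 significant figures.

I_p ≈ 1.20 A

V_A = 120 × 61/1506 = 4.8606 V; V_B = 120 × 82/1506 = 6.5339 V; V_C = 120 × 488/1506 = 38.884 V.
P_out = V_A I_A + V_B I_B + V_C I_C = 4.8606×3.49 + 6.5339×3.88 + 38.884×2.61 = 16.963 + 25.351 + 101.49 = 143.80 W.
Ideal ⇒ P_in = P_out, so I_p = P_out/V_p = 143.80/120 = 1.20 A.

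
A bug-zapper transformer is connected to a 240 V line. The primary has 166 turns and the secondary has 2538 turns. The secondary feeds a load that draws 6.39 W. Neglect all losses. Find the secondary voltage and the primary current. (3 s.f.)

V_s ≈ 3670 V, I_p ≈ 0.0266 A

V_s = V_p × N_s/N_p = 240 × 2538/166 = 3669.4 V.
I_s = P/V_s = 6.39/3669.4 = 0.0017414 A.
I_p = I_s × N_s/N_p = 0.0017414 × 2538/166 = 0.0266 A.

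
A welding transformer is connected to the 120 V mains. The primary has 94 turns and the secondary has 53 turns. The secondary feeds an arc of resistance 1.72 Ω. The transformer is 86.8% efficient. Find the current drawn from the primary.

V_s = 120 × 53/94 = 67.660 V.
I_s = V_s/R = 67.660/1.72 = 39.337 A.
P_out = V_s I_s = 67.660 × 39.337 = 2661.5 W.
P_in = P_out/η = 2661.5/0.868 = 3066.3 W.
I_p = P_in/V_p = 3066.3/120 = 25.6 A.

I_p ≈ 25.6 A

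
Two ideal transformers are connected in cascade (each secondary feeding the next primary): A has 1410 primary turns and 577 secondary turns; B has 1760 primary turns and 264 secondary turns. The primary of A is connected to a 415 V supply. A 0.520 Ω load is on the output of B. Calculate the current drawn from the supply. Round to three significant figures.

After A: V = 415.00 × 577/1410 = 169.83 V.
After B: V = 169.83 × 264/1760 = 25.474 V.
I_load = 25.474/0.520 = 48.988 A, so P_out = 25.474 × 48.988 = 1247.9 W.
All ideal ⇒ P_in = P_out, so I_supply = 1247.9/415 = 3.01 A.

I_supply ≈ 3.01 A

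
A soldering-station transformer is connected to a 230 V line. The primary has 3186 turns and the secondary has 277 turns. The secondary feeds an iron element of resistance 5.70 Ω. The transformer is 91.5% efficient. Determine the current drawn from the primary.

I_p ≈ 0.333 A

V_s = 230 × 277/3186 = 19.997 V.
I_s = V_s/R = 19.997/5.70 = 3.5082 A.
P_out = V_s I_s = 19.997 × 3.5082 = 70.153 W.
P_in = P_out/η = 70.153/0.915 = 76.670 W.
I_p = P_in/V_p = 76.670/230 = 0.333 A.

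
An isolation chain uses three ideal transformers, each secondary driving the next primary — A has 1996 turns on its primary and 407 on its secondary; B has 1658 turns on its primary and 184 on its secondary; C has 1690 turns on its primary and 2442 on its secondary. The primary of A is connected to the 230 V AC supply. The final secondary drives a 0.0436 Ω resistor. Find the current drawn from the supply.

After A: V = 230.00 × 407/1996 = 46.899 V.
After B: V = 46.899 × 184/1658 = 5.2047 V.
After C: V = 5.2047 × 2442/1690 = 7.5206 V.
I_load = 7.5206/0.0436 = 172.49 A, so P_out = 7.5206 × 172.49 = 1297.2 W.
All ideal ⇒ P_in = P_out, so I_supply = 1297.2/230 = 5.64 A.

I_supply ≈ 5.64 A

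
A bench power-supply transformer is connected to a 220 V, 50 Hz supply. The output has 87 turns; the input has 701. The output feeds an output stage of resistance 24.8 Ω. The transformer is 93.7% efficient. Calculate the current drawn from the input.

V_out = 220 × 87/701 = 27.304 V.
I_out = V_out/R = 27.304/24.8 = 1.1010 A.
P_out = V_out I_out = 27.304 × 1.1010 = 30.060 W.
P_in = P_out/η = 30.060/0.937 = 32.082 W.
I_in = P_in/V_in = 32.082/220 = 0.146 A.

I_in ≈ 0.146 A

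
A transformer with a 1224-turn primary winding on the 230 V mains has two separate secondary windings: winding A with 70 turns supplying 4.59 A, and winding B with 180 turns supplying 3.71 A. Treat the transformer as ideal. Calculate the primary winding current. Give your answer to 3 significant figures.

I_p ≈ 0.808 A

V_A = 230 × 70/1224 = 13.154 V; V_B = 230 × 180/1224 = 33.824 V.
P_out = V_A I_A + V_B I_B = 13.154×4.59 + 33.824×3.71 = 60.375 + 125.49 = 185.86 W.
Ideal ⇒ P_in = P_out, so I_p = P_out/V_p = 185.86/230 = 0.808 A.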